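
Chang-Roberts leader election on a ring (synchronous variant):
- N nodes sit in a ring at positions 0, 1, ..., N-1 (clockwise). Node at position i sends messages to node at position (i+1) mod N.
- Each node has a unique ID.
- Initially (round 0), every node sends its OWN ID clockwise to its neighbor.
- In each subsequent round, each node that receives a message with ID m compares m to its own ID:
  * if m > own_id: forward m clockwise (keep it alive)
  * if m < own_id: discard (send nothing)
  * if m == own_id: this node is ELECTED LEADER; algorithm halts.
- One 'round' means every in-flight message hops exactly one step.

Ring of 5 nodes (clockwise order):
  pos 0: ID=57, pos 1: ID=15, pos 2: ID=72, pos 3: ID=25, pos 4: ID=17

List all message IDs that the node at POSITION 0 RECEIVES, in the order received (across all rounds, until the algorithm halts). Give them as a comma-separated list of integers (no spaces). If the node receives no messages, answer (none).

Answer: 17,25,72

Derivation:
Round 1: pos1(id15) recv 57: fwd; pos2(id72) recv 15: drop; pos3(id25) recv 72: fwd; pos4(id17) recv 25: fwd; pos0(id57) recv 17: drop
Round 2: pos2(id72) recv 57: drop; pos4(id17) recv 72: fwd; pos0(id57) recv 25: drop
Round 3: pos0(id57) recv 72: fwd
Round 4: pos1(id15) recv 72: fwd
Round 5: pos2(id72) recv 72: ELECTED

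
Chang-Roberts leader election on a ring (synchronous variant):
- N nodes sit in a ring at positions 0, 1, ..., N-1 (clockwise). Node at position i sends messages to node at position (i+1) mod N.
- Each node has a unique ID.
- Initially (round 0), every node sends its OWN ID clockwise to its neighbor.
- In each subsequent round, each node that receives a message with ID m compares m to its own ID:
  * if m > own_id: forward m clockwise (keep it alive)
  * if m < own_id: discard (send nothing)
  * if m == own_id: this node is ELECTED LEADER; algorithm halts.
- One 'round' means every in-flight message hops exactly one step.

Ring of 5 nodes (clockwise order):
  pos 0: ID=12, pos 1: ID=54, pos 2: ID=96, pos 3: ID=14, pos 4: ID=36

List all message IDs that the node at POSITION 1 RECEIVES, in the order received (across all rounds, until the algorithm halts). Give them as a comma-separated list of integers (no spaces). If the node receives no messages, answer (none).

Answer: 12,36,96

Derivation:
Round 1: pos1(id54) recv 12: drop; pos2(id96) recv 54: drop; pos3(id14) recv 96: fwd; pos4(id36) recv 14: drop; pos0(id12) recv 36: fwd
Round 2: pos4(id36) recv 96: fwd; pos1(id54) recv 36: drop
Round 3: pos0(id12) recv 96: fwd
Round 4: pos1(id54) recv 96: fwd
Round 5: pos2(id96) recv 96: ELECTED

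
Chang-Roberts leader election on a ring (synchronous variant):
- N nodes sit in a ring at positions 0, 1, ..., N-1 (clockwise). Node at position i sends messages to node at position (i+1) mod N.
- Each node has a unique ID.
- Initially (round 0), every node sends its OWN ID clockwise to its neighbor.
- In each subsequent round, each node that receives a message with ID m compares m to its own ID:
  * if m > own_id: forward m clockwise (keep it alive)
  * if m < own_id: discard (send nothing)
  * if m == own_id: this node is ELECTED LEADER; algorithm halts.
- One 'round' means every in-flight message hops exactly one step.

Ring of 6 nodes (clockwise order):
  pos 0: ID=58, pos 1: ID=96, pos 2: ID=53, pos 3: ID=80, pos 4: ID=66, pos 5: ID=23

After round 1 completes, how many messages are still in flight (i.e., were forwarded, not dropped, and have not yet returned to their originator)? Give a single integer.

Round 1: pos1(id96) recv 58: drop; pos2(id53) recv 96: fwd; pos3(id80) recv 53: drop; pos4(id66) recv 80: fwd; pos5(id23) recv 66: fwd; pos0(id58) recv 23: drop
After round 1: 3 messages still in flight

Answer: 3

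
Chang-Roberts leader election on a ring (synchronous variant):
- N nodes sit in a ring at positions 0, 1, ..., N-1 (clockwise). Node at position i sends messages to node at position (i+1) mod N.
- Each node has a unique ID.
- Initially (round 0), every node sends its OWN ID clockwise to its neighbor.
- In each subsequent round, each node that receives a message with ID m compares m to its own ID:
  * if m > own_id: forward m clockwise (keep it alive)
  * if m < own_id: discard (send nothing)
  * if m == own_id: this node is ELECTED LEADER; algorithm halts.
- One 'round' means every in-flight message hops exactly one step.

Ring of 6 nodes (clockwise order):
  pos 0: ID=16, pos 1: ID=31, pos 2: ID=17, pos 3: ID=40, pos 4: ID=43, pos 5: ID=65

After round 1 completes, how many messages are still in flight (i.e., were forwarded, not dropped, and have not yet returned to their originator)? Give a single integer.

Answer: 2

Derivation:
Round 1: pos1(id31) recv 16: drop; pos2(id17) recv 31: fwd; pos3(id40) recv 17: drop; pos4(id43) recv 40: drop; pos5(id65) recv 43: drop; pos0(id16) recv 65: fwd
After round 1: 2 messages still in flight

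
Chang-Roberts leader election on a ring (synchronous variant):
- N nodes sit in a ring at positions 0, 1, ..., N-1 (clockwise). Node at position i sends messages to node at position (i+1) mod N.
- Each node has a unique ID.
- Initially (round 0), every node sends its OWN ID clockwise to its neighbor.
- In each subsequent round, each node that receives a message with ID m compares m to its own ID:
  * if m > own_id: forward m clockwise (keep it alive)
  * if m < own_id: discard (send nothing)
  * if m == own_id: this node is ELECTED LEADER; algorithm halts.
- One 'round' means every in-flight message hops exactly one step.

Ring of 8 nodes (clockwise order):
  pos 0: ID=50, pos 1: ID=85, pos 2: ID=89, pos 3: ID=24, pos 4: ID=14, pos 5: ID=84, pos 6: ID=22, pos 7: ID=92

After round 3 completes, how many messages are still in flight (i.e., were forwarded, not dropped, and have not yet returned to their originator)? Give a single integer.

Answer: 2

Derivation:
Round 1: pos1(id85) recv 50: drop; pos2(id89) recv 85: drop; pos3(id24) recv 89: fwd; pos4(id14) recv 24: fwd; pos5(id84) recv 14: drop; pos6(id22) recv 84: fwd; pos7(id92) recv 22: drop; pos0(id50) recv 92: fwd
Round 2: pos4(id14) recv 89: fwd; pos5(id84) recv 24: drop; pos7(id92) recv 84: drop; pos1(id85) recv 92: fwd
Round 3: pos5(id84) recv 89: fwd; pos2(id89) recv 92: fwd
After round 3: 2 messages still in flight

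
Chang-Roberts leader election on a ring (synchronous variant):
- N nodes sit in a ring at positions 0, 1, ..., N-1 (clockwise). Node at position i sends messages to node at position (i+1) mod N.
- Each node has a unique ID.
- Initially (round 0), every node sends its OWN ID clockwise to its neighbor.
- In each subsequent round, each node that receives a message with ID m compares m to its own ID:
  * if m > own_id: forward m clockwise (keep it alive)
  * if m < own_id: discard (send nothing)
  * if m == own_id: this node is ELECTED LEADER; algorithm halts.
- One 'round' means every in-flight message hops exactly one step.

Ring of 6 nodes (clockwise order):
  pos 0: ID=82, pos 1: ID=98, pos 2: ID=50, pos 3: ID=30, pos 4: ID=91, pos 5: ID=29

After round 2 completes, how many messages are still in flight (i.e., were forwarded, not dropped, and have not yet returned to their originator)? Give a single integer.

Answer: 2

Derivation:
Round 1: pos1(id98) recv 82: drop; pos2(id50) recv 98: fwd; pos3(id30) recv 50: fwd; pos4(id91) recv 30: drop; pos5(id29) recv 91: fwd; pos0(id82) recv 29: drop
Round 2: pos3(id30) recv 98: fwd; pos4(id91) recv 50: drop; pos0(id82) recv 91: fwd
After round 2: 2 messages still in flight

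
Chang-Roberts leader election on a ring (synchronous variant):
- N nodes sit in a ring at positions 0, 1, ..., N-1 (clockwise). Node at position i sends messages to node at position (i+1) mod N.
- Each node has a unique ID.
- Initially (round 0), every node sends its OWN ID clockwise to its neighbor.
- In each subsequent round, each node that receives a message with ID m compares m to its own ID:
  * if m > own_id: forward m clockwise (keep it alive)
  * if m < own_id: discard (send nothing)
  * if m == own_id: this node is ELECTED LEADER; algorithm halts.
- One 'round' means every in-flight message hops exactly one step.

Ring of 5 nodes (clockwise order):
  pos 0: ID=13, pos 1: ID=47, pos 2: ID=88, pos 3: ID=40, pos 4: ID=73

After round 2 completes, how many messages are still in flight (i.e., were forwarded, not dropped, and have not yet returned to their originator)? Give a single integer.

Answer: 2

Derivation:
Round 1: pos1(id47) recv 13: drop; pos2(id88) recv 47: drop; pos3(id40) recv 88: fwd; pos4(id73) recv 40: drop; pos0(id13) recv 73: fwd
Round 2: pos4(id73) recv 88: fwd; pos1(id47) recv 73: fwd
After round 2: 2 messages still in flight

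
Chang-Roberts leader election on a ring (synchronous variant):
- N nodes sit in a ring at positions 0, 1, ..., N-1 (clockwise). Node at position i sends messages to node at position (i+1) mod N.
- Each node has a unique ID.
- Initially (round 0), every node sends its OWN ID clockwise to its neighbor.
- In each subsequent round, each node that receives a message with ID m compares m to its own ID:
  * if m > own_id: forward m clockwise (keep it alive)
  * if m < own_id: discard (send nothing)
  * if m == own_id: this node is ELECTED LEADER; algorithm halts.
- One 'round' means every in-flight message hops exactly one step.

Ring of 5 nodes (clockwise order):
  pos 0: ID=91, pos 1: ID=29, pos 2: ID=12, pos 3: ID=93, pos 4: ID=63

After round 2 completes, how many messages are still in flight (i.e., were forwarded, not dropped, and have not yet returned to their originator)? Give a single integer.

Round 1: pos1(id29) recv 91: fwd; pos2(id12) recv 29: fwd; pos3(id93) recv 12: drop; pos4(id63) recv 93: fwd; pos0(id91) recv 63: drop
Round 2: pos2(id12) recv 91: fwd; pos3(id93) recv 29: drop; pos0(id91) recv 93: fwd
After round 2: 2 messages still in flight

Answer: 2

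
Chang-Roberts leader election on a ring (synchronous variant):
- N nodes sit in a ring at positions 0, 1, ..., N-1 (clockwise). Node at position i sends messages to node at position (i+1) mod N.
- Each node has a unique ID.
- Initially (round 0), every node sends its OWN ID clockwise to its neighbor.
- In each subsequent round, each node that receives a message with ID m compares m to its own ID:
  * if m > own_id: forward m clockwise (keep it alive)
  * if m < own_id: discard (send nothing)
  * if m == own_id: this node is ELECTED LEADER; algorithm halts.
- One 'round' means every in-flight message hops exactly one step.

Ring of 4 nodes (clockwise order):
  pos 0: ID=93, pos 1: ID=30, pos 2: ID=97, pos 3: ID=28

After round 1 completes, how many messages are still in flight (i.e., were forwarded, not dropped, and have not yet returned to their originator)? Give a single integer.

Round 1: pos1(id30) recv 93: fwd; pos2(id97) recv 30: drop; pos3(id28) recv 97: fwd; pos0(id93) recv 28: drop
After round 1: 2 messages still in flight

Answer: 2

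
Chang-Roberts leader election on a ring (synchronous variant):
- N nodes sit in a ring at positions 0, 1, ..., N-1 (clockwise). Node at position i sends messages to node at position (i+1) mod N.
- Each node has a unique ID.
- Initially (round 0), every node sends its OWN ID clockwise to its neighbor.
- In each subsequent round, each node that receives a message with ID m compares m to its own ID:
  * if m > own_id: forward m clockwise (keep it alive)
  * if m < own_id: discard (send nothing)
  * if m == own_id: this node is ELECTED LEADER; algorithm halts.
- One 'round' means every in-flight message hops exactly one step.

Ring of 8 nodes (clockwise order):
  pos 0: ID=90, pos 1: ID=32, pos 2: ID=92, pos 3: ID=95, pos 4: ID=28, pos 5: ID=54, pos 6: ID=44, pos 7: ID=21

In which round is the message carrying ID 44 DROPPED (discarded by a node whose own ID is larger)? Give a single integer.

Round 1: pos1(id32) recv 90: fwd; pos2(id92) recv 32: drop; pos3(id95) recv 92: drop; pos4(id28) recv 95: fwd; pos5(id54) recv 28: drop; pos6(id44) recv 54: fwd; pos7(id21) recv 44: fwd; pos0(id90) recv 21: drop
Round 2: pos2(id92) recv 90: drop; pos5(id54) recv 95: fwd; pos7(id21) recv 54: fwd; pos0(id90) recv 44: drop
Round 3: pos6(id44) recv 95: fwd; pos0(id90) recv 54: drop
Round 4: pos7(id21) recv 95: fwd
Round 5: pos0(id90) recv 95: fwd
Round 6: pos1(id32) recv 95: fwd
Round 7: pos2(id92) recv 95: fwd
Round 8: pos3(id95) recv 95: ELECTED
Message ID 44 originates at pos 6; dropped at pos 0 in round 2

Answer: 2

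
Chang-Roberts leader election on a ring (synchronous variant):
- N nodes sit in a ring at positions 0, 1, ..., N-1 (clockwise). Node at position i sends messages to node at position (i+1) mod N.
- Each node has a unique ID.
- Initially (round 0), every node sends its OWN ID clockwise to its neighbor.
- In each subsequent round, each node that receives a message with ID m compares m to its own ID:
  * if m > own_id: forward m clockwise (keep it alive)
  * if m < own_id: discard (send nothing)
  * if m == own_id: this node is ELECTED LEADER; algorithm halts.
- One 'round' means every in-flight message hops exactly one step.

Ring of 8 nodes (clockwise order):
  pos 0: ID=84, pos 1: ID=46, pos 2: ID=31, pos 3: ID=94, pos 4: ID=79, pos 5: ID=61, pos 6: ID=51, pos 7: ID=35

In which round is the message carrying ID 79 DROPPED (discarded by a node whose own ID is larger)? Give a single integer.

Answer: 4

Derivation:
Round 1: pos1(id46) recv 84: fwd; pos2(id31) recv 46: fwd; pos3(id94) recv 31: drop; pos4(id79) recv 94: fwd; pos5(id61) recv 79: fwd; pos6(id51) recv 61: fwd; pos7(id35) recv 51: fwd; pos0(id84) recv 35: drop
Round 2: pos2(id31) recv 84: fwd; pos3(id94) recv 46: drop; pos5(id61) recv 94: fwd; pos6(id51) recv 79: fwd; pos7(id35) recv 61: fwd; pos0(id84) recv 51: drop
Round 3: pos3(id94) recv 84: drop; pos6(id51) recv 94: fwd; pos7(id35) recv 79: fwd; pos0(id84) recv 61: drop
Round 4: pos7(id35) recv 94: fwd; pos0(id84) recv 79: drop
Round 5: pos0(id84) recv 94: fwd
Round 6: pos1(id46) recv 94: fwd
Round 7: pos2(id31) recv 94: fwd
Round 8: pos3(id94) recv 94: ELECTED
Message ID 79 originates at pos 4; dropped at pos 0 in round 4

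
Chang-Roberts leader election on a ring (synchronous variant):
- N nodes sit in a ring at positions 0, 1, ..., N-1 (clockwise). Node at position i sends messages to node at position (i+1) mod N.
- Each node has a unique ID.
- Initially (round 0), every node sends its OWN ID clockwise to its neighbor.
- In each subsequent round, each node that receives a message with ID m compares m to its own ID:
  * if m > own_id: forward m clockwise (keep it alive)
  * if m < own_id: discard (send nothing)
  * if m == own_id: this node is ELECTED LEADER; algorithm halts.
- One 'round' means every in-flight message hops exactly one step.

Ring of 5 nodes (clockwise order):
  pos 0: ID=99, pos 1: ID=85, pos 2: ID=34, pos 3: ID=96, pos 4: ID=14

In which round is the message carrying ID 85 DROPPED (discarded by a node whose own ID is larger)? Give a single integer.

Answer: 2

Derivation:
Round 1: pos1(id85) recv 99: fwd; pos2(id34) recv 85: fwd; pos3(id96) recv 34: drop; pos4(id14) recv 96: fwd; pos0(id99) recv 14: drop
Round 2: pos2(id34) recv 99: fwd; pos3(id96) recv 85: drop; pos0(id99) recv 96: drop
Round 3: pos3(id96) recv 99: fwd
Round 4: pos4(id14) recv 99: fwd
Round 5: pos0(id99) recv 99: ELECTED
Message ID 85 originates at pos 1; dropped at pos 3 in round 2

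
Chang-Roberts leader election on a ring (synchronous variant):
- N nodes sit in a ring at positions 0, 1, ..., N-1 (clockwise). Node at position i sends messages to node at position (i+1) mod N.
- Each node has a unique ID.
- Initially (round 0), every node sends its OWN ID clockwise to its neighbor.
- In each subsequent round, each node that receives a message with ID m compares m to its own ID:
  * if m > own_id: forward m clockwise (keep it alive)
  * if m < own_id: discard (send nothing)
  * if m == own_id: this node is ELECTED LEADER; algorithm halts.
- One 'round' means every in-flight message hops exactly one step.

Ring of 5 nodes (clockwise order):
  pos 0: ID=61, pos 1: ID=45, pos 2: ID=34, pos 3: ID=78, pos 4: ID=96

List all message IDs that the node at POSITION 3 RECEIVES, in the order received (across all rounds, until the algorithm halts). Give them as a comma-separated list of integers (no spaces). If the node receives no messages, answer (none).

Answer: 34,45,61,96

Derivation:
Round 1: pos1(id45) recv 61: fwd; pos2(id34) recv 45: fwd; pos3(id78) recv 34: drop; pos4(id96) recv 78: drop; pos0(id61) recv 96: fwd
Round 2: pos2(id34) recv 61: fwd; pos3(id78) recv 45: drop; pos1(id45) recv 96: fwd
Round 3: pos3(id78) recv 61: drop; pos2(id34) recv 96: fwd
Round 4: pos3(id78) recv 96: fwd
Round 5: pos4(id96) recv 96: ELECTED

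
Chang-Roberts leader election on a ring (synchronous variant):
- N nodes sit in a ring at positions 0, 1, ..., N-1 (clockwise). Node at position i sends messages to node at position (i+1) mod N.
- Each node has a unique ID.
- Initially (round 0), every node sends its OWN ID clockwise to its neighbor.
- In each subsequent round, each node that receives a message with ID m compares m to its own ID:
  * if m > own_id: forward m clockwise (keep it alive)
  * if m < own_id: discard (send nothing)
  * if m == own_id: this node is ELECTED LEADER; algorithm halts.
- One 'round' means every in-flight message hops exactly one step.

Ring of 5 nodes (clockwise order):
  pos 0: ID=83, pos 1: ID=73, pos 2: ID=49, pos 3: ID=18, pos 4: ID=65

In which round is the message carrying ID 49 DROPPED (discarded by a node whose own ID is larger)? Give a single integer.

Round 1: pos1(id73) recv 83: fwd; pos2(id49) recv 73: fwd; pos3(id18) recv 49: fwd; pos4(id65) recv 18: drop; pos0(id83) recv 65: drop
Round 2: pos2(id49) recv 83: fwd; pos3(id18) recv 73: fwd; pos4(id65) recv 49: drop
Round 3: pos3(id18) recv 83: fwd; pos4(id65) recv 73: fwd
Round 4: pos4(id65) recv 83: fwd; pos0(id83) recv 73: drop
Round 5: pos0(id83) recv 83: ELECTED
Message ID 49 originates at pos 2; dropped at pos 4 in round 2

Answer: 2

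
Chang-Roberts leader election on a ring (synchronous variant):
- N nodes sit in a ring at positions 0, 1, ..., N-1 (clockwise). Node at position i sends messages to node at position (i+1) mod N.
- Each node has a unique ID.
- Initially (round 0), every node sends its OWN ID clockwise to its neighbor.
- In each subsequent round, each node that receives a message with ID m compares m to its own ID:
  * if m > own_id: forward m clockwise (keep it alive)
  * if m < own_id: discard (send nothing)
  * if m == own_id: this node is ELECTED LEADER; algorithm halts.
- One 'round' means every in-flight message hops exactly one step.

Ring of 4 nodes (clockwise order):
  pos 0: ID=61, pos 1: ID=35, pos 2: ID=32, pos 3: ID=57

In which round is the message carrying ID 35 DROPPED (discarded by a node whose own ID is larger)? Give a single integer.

Round 1: pos1(id35) recv 61: fwd; pos2(id32) recv 35: fwd; pos3(id57) recv 32: drop; pos0(id61) recv 57: drop
Round 2: pos2(id32) recv 61: fwd; pos3(id57) recv 35: drop
Round 3: pos3(id57) recv 61: fwd
Round 4: pos0(id61) recv 61: ELECTED
Message ID 35 originates at pos 1; dropped at pos 3 in round 2

Answer: 2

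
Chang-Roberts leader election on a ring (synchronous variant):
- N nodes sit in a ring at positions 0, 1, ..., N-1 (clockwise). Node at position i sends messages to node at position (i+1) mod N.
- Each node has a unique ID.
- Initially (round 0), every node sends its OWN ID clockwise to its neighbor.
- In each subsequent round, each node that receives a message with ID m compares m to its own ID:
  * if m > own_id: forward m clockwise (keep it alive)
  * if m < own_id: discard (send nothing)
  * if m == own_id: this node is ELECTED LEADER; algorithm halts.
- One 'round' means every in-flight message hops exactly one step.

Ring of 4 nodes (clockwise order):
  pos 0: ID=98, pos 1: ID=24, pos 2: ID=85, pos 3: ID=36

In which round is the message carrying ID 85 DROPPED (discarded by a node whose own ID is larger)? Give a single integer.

Round 1: pos1(id24) recv 98: fwd; pos2(id85) recv 24: drop; pos3(id36) recv 85: fwd; pos0(id98) recv 36: drop
Round 2: pos2(id85) recv 98: fwd; pos0(id98) recv 85: drop
Round 3: pos3(id36) recv 98: fwd
Round 4: pos0(id98) recv 98: ELECTED
Message ID 85 originates at pos 2; dropped at pos 0 in round 2

Answer: 2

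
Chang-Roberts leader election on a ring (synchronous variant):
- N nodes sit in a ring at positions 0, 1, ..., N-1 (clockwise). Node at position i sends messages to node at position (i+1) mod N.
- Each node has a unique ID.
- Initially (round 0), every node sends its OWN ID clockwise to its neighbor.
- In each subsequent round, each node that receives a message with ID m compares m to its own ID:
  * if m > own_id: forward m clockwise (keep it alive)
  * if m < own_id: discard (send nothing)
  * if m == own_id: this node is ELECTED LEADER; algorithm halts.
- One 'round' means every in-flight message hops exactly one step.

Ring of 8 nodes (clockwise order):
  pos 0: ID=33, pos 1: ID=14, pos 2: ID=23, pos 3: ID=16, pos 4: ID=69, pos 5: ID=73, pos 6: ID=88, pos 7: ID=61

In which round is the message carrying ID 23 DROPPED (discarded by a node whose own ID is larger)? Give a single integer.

Round 1: pos1(id14) recv 33: fwd; pos2(id23) recv 14: drop; pos3(id16) recv 23: fwd; pos4(id69) recv 16: drop; pos5(id73) recv 69: drop; pos6(id88) recv 73: drop; pos7(id61) recv 88: fwd; pos0(id33) recv 61: fwd
Round 2: pos2(id23) recv 33: fwd; pos4(id69) recv 23: drop; pos0(id33) recv 88: fwd; pos1(id14) recv 61: fwd
Round 3: pos3(id16) recv 33: fwd; pos1(id14) recv 88: fwd; pos2(id23) recv 61: fwd
Round 4: pos4(id69) recv 33: drop; pos2(id23) recv 88: fwd; pos3(id16) recv 61: fwd
Round 5: pos3(id16) recv 88: fwd; pos4(id69) recv 61: drop
Round 6: pos4(id69) recv 88: fwd
Round 7: pos5(id73) recv 88: fwd
Round 8: pos6(id88) recv 88: ELECTED
Message ID 23 originates at pos 2; dropped at pos 4 in round 2

Answer: 2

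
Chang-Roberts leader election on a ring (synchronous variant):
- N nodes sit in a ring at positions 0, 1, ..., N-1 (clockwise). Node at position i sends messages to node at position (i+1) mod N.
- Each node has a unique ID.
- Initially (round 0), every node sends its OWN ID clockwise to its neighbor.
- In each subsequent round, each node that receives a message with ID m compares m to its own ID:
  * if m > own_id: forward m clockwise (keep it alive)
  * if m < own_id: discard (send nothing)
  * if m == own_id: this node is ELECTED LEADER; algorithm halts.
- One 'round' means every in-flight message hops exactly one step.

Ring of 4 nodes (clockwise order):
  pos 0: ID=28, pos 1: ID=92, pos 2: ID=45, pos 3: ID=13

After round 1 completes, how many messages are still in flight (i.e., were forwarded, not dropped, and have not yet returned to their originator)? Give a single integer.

Round 1: pos1(id92) recv 28: drop; pos2(id45) recv 92: fwd; pos3(id13) recv 45: fwd; pos0(id28) recv 13: drop
After round 1: 2 messages still in flight

Answer: 2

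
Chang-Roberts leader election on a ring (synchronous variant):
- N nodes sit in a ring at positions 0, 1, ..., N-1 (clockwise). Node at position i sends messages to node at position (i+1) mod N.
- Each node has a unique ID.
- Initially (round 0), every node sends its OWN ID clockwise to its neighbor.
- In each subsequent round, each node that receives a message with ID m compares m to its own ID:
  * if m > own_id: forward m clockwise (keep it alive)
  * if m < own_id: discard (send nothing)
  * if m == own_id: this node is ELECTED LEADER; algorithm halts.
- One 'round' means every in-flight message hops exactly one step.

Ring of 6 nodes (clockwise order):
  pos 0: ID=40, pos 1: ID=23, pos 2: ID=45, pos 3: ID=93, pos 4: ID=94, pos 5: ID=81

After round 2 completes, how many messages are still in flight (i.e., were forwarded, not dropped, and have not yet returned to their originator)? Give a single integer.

Answer: 2

Derivation:
Round 1: pos1(id23) recv 40: fwd; pos2(id45) recv 23: drop; pos3(id93) recv 45: drop; pos4(id94) recv 93: drop; pos5(id81) recv 94: fwd; pos0(id40) recv 81: fwd
Round 2: pos2(id45) recv 40: drop; pos0(id40) recv 94: fwd; pos1(id23) recv 81: fwd
After round 2: 2 messages still in flight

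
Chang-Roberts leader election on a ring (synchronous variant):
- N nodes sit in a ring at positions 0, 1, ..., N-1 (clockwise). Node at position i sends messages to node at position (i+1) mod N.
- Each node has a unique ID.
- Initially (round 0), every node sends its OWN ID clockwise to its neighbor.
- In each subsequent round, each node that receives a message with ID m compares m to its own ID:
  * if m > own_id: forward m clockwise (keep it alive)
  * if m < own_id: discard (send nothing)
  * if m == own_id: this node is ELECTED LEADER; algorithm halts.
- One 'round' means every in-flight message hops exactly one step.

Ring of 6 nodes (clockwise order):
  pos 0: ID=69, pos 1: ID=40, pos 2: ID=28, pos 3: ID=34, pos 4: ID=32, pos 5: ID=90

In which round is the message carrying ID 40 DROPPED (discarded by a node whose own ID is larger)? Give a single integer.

Answer: 4

Derivation:
Round 1: pos1(id40) recv 69: fwd; pos2(id28) recv 40: fwd; pos3(id34) recv 28: drop; pos4(id32) recv 34: fwd; pos5(id90) recv 32: drop; pos0(id69) recv 90: fwd
Round 2: pos2(id28) recv 69: fwd; pos3(id34) recv 40: fwd; pos5(id90) recv 34: drop; pos1(id40) recv 90: fwd
Round 3: pos3(id34) recv 69: fwd; pos4(id32) recv 40: fwd; pos2(id28) recv 90: fwd
Round 4: pos4(id32) recv 69: fwd; pos5(id90) recv 40: drop; pos3(id34) recv 90: fwd
Round 5: pos5(id90) recv 69: drop; pos4(id32) recv 90: fwd
Round 6: pos5(id90) recv 90: ELECTED
Message ID 40 originates at pos 1; dropped at pos 5 in round 4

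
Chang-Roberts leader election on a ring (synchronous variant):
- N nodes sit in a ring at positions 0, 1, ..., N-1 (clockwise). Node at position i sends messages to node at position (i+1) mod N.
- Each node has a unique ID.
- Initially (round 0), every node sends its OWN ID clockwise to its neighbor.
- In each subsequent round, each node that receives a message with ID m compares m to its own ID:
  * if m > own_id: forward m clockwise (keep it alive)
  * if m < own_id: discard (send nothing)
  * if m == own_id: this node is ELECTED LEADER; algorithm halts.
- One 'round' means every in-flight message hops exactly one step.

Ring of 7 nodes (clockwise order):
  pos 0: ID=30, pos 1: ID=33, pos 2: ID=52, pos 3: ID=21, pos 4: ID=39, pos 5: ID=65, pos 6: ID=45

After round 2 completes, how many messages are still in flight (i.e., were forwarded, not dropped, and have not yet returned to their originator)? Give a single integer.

Round 1: pos1(id33) recv 30: drop; pos2(id52) recv 33: drop; pos3(id21) recv 52: fwd; pos4(id39) recv 21: drop; pos5(id65) recv 39: drop; pos6(id45) recv 65: fwd; pos0(id30) recv 45: fwd
Round 2: pos4(id39) recv 52: fwd; pos0(id30) recv 65: fwd; pos1(id33) recv 45: fwd
After round 2: 3 messages still in flight

Answer: 3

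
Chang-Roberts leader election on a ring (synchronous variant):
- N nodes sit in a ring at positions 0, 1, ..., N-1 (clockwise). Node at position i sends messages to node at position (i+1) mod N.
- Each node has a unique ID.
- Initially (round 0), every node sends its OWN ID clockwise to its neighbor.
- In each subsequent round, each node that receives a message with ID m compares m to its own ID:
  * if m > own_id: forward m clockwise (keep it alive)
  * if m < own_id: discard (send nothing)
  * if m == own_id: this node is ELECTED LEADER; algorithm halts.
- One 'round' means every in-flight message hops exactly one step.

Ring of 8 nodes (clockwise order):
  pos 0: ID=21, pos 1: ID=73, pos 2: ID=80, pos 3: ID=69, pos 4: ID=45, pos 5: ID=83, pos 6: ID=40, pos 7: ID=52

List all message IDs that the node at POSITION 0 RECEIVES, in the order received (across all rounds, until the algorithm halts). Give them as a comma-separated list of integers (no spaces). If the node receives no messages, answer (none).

Round 1: pos1(id73) recv 21: drop; pos2(id80) recv 73: drop; pos3(id69) recv 80: fwd; pos4(id45) recv 69: fwd; pos5(id83) recv 45: drop; pos6(id40) recv 83: fwd; pos7(id52) recv 40: drop; pos0(id21) recv 52: fwd
Round 2: pos4(id45) recv 80: fwd; pos5(id83) recv 69: drop; pos7(id52) recv 83: fwd; pos1(id73) recv 52: drop
Round 3: pos5(id83) recv 80: drop; pos0(id21) recv 83: fwd
Round 4: pos1(id73) recv 83: fwd
Round 5: pos2(id80) recv 83: fwd
Round 6: pos3(id69) recv 83: fwd
Round 7: pos4(id45) recv 83: fwd
Round 8: pos5(id83) recv 83: ELECTED

Answer: 52,83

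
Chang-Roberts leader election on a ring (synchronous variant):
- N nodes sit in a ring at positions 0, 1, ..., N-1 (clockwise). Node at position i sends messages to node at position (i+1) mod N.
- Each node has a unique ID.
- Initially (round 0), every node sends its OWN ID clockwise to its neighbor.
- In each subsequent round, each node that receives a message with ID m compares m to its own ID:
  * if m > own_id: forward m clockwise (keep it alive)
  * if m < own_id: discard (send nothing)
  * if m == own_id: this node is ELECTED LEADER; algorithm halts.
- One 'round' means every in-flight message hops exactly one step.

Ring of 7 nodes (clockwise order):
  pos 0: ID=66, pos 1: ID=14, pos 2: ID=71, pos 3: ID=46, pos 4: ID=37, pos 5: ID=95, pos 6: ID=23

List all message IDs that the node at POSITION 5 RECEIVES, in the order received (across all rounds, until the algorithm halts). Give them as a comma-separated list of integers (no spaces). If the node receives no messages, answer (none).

Round 1: pos1(id14) recv 66: fwd; pos2(id71) recv 14: drop; pos3(id46) recv 71: fwd; pos4(id37) recv 46: fwd; pos5(id95) recv 37: drop; pos6(id23) recv 95: fwd; pos0(id66) recv 23: drop
Round 2: pos2(id71) recv 66: drop; pos4(id37) recv 71: fwd; pos5(id95) recv 46: drop; pos0(id66) recv 95: fwd
Round 3: pos5(id95) recv 71: drop; pos1(id14) recv 95: fwd
Round 4: pos2(id71) recv 95: fwd
Round 5: pos3(id46) recv 95: fwd
Round 6: pos4(id37) recv 95: fwd
Round 7: pos5(id95) recv 95: ELECTED

Answer: 37,46,71,95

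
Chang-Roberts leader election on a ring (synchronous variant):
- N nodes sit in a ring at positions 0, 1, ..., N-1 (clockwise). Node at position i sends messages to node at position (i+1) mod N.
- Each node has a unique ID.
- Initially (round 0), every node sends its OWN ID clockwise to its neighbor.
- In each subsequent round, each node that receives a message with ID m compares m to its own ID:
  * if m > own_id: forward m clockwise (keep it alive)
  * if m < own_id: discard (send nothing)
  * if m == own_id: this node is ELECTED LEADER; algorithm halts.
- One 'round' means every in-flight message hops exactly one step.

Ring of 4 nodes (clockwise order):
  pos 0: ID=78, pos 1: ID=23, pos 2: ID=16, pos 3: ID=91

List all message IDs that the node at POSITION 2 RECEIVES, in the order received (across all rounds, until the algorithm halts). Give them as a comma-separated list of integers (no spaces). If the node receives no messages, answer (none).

Round 1: pos1(id23) recv 78: fwd; pos2(id16) recv 23: fwd; pos3(id91) recv 16: drop; pos0(id78) recv 91: fwd
Round 2: pos2(id16) recv 78: fwd; pos3(id91) recv 23: drop; pos1(id23) recv 91: fwd
Round 3: pos3(id91) recv 78: drop; pos2(id16) recv 91: fwd
Round 4: pos3(id91) recv 91: ELECTED

Answer: 23,78,91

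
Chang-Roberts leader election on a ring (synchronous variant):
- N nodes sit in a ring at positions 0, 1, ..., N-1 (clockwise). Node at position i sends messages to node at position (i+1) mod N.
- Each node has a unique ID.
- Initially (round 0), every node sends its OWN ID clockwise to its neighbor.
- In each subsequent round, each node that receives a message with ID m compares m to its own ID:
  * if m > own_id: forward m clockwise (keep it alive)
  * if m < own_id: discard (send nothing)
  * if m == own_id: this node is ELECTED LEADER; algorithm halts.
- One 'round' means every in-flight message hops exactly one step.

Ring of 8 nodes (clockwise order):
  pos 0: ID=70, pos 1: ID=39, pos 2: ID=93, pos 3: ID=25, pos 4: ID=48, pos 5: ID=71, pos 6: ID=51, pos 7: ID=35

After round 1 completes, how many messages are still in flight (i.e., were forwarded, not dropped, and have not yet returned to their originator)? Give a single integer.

Round 1: pos1(id39) recv 70: fwd; pos2(id93) recv 39: drop; pos3(id25) recv 93: fwd; pos4(id48) recv 25: drop; pos5(id71) recv 48: drop; pos6(id51) recv 71: fwd; pos7(id35) recv 51: fwd; pos0(id70) recv 35: drop
After round 1: 4 messages still in flight

Answer: 4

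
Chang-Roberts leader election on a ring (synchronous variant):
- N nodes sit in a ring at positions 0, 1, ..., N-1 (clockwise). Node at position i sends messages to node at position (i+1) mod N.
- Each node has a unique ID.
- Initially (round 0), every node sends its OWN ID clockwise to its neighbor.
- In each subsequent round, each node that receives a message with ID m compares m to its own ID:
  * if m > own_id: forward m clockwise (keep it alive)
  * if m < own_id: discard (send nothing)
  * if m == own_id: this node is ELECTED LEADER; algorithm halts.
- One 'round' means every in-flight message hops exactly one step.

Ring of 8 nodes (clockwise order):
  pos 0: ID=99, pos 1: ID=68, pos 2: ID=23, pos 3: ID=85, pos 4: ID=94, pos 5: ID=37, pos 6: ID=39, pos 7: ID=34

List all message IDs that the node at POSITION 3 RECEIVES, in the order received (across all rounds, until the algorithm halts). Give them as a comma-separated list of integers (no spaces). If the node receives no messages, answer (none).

Answer: 23,68,99

Derivation:
Round 1: pos1(id68) recv 99: fwd; pos2(id23) recv 68: fwd; pos3(id85) recv 23: drop; pos4(id94) recv 85: drop; pos5(id37) recv 94: fwd; pos6(id39) recv 37: drop; pos7(id34) recv 39: fwd; pos0(id99) recv 34: drop
Round 2: pos2(id23) recv 99: fwd; pos3(id85) recv 68: drop; pos6(id39) recv 94: fwd; pos0(id99) recv 39: drop
Round 3: pos3(id85) recv 99: fwd; pos7(id34) recv 94: fwd
Round 4: pos4(id94) recv 99: fwd; pos0(id99) recv 94: drop
Round 5: pos5(id37) recv 99: fwd
Round 6: pos6(id39) recv 99: fwd
Round 7: pos7(id34) recv 99: fwd
Round 8: pos0(id99) recv 99: ELECTED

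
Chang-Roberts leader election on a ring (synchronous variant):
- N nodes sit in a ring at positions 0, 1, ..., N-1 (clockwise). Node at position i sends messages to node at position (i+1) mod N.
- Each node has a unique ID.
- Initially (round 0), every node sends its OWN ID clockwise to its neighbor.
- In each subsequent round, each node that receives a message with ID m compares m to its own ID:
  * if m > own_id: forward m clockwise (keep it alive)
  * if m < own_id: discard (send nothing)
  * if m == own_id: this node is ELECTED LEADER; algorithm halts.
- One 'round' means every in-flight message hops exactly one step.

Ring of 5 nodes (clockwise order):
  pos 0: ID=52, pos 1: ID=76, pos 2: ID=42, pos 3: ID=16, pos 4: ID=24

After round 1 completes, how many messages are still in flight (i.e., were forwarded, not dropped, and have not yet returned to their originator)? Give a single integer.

Round 1: pos1(id76) recv 52: drop; pos2(id42) recv 76: fwd; pos3(id16) recv 42: fwd; pos4(id24) recv 16: drop; pos0(id52) recv 24: drop
After round 1: 2 messages still in flight

Answer: 2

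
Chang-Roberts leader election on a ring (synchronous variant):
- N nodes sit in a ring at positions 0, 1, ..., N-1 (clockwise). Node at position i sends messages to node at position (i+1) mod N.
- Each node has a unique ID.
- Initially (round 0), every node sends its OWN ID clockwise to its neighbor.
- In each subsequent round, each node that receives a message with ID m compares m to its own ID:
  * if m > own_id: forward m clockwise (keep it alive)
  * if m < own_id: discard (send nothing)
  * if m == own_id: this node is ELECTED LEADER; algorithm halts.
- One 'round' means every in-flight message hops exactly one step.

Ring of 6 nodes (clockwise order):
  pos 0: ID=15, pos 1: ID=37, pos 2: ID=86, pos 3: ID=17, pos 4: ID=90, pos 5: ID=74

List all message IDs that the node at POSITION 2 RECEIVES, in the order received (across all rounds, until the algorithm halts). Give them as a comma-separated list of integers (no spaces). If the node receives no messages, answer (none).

Answer: 37,74,90

Derivation:
Round 1: pos1(id37) recv 15: drop; pos2(id86) recv 37: drop; pos3(id17) recv 86: fwd; pos4(id90) recv 17: drop; pos5(id74) recv 90: fwd; pos0(id15) recv 74: fwd
Round 2: pos4(id90) recv 86: drop; pos0(id15) recv 90: fwd; pos1(id37) recv 74: fwd
Round 3: pos1(id37) recv 90: fwd; pos2(id86) recv 74: drop
Round 4: pos2(id86) recv 90: fwd
Round 5: pos3(id17) recv 90: fwd
Round 6: pos4(id90) recv 90: ELECTED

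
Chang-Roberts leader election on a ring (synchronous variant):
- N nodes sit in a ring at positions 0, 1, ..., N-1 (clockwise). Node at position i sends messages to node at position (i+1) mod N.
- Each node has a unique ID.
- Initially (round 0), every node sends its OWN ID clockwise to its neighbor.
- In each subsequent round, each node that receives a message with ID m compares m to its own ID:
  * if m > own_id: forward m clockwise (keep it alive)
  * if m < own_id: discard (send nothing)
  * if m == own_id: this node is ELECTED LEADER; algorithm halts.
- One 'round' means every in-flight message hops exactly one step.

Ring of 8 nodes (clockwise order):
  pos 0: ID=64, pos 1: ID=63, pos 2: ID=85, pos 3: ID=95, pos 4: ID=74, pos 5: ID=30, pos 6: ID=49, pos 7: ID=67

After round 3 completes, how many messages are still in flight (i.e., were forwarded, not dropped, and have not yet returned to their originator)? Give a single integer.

Answer: 2

Derivation:
Round 1: pos1(id63) recv 64: fwd; pos2(id85) recv 63: drop; pos3(id95) recv 85: drop; pos4(id74) recv 95: fwd; pos5(id30) recv 74: fwd; pos6(id49) recv 30: drop; pos7(id67) recv 49: drop; pos0(id64) recv 67: fwd
Round 2: pos2(id85) recv 64: drop; pos5(id30) recv 95: fwd; pos6(id49) recv 74: fwd; pos1(id63) recv 67: fwd
Round 3: pos6(id49) recv 95: fwd; pos7(id67) recv 74: fwd; pos2(id85) recv 67: drop
After round 3: 2 messages still in flight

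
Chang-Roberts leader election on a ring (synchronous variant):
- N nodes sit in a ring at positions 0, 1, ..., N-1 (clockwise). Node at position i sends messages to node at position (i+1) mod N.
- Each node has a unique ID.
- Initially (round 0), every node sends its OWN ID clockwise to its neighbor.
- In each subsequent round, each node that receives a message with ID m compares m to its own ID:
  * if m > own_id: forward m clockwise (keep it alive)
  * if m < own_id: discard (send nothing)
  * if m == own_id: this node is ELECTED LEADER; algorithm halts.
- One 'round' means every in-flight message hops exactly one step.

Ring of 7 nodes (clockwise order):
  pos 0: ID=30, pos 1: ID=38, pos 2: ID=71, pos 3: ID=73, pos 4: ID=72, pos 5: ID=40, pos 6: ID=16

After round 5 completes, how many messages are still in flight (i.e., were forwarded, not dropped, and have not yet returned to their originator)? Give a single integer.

Answer: 2

Derivation:
Round 1: pos1(id38) recv 30: drop; pos2(id71) recv 38: drop; pos3(id73) recv 71: drop; pos4(id72) recv 73: fwd; pos5(id40) recv 72: fwd; pos6(id16) recv 40: fwd; pos0(id30) recv 16: drop
Round 2: pos5(id40) recv 73: fwd; pos6(id16) recv 72: fwd; pos0(id30) recv 40: fwd
Round 3: pos6(id16) recv 73: fwd; pos0(id30) recv 72: fwd; pos1(id38) recv 40: fwd
Round 4: pos0(id30) recv 73: fwd; pos1(id38) recv 72: fwd; pos2(id71) recv 40: drop
Round 5: pos1(id38) recv 73: fwd; pos2(id71) recv 72: fwd
After round 5: 2 messages still in flight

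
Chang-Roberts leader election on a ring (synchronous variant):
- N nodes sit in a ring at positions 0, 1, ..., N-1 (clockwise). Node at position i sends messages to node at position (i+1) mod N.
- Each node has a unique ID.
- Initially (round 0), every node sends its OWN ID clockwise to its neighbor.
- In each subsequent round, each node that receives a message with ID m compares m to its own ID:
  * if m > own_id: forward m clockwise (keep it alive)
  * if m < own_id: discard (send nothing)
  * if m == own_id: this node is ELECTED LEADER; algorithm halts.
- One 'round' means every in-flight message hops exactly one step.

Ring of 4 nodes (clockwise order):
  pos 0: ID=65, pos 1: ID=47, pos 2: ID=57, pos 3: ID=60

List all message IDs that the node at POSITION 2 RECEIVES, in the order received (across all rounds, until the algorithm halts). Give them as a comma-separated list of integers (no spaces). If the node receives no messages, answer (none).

Round 1: pos1(id47) recv 65: fwd; pos2(id57) recv 47: drop; pos3(id60) recv 57: drop; pos0(id65) recv 60: drop
Round 2: pos2(id57) recv 65: fwd
Round 3: pos3(id60) recv 65: fwd
Round 4: pos0(id65) recv 65: ELECTED

Answer: 47,65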